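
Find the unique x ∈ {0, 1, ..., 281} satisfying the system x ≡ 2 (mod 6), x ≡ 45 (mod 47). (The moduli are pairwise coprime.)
x ≡ 92 (mod 282); the representative in [0, 282) is 92

The moduli 6, 47 are pairwise coprime, so by the CRT there is a unique solution mod 6·47 = 282.
Solve by successive substitution. Start with x ≡ 2 (mod 6).
  Combine with x ≡ 45 (mod 47): write x = 2 + 6·t and require 2 + 6·t ≡ 45 (mod 47), i.e. 6·t ≡ 45 − 2 ≡ 43 (mod 47). Since 6^(−1) ≡ 8 (mod 47), t ≡ 8·43 ≡ 15 (mod 47). So x ≡ 2 + 6·15 = 92 (mod 282).
Unique solution in [0, 282): x = 92.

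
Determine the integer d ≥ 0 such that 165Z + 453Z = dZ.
(165, 453) = (3); d = 3

In the PID Z, (a, b) is generated by gcd(a, b). Compute gcd(453, 165) with the extended Euclidean algorithm, tracking rows (r, s, t) with s·453 + t·165 = r:
  row A: (453, 1, 0)   [1·453 + 0·165 = 453]
  row B: (165, 0, 1)   [0·453 + 1·165 = 165]
  453 = 2·165 + 123   → row C = row A − 2·row B = (123, 1, −2)   [check: 1·453 − 2·165 = 123]
  165 = 1·123 + 42   → row D = row B − 1·row C = (42, −1, 3)   [check: −1·453 + 3·165 = 42]
  123 = 2·42 + 39   → row E = row C − 2·row D = (39, 3, −8)   [check: 3·453 − 8·165 = 39]
  42 = 1·39 + 3   → row F = row D − 1·row E = (3, −4, 11)   [check: −4·453 + 11·165 = 3]
  39 = 13·3 + 0   → remainder 0, stop. gcd = 3 (last nonzero row F).
So gcd(165, 453) = 3, with Bézout identity −4·453 + 11·165 = 3. Containment (⊇): the Bézout identity exhibits 3 as an element of (165, 453), giving (3) ⊆ (165, 453). Containment (⊆): since 3 | 165 and 3 | 453 (165 = 3·55, 453 = 3·151), every Z-linear combination of 165 and 453 is divisible by 3, so (165, 453) ⊆ (3). Therefore (165, 453) = (3), d = 3.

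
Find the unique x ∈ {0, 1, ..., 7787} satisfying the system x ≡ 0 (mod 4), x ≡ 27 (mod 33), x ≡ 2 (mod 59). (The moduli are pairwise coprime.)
The moduli 4, 33, 59 are pairwise coprime, so by the CRT there is a unique solution mod 4·33·59 = 7788.
Solve by successive substitution. Start with x ≡ 0 (mod 4).
  Combine with x ≡ 27 (mod 33): write x = 4·t and require 4·t ≡ 27 (mod 33). Since 4^(−1) ≡ 25 (mod 33), t ≡ 25·27 ≡ 15 (mod 33). So x ≡ 4·15 = 60 (mod 132).
  Combine with x ≡ 2 (mod 59): write x = 60 + 132·t and require 60 + 132·t ≡ 2 (mod 59), i.e. 132·t ≡ 2 − 60 ≡ 1 (mod 59). Since 132^(−1) ≡ 38 (mod 59) (132 ≡ 14 (mod 59)), t ≡ 38·1 ≡ 38 (mod 59). So x ≡ 60 + 132·38 = 5076 (mod 7788).
Unique solution in [0, 7788): x = 5076.

Final answer: x ≡ 5076 (mod 7788); the representative in [0, 7788) is 5076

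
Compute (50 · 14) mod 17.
3

Reduce the factors first: 50 ≡ 16 (mod 17), so 50 · 14 ≡ 16 · 14 (mod 17). 16 · 14 = 224. Dividing by 17: 224 = 13·17 + 3. So (50 · 14) mod 17 = 3.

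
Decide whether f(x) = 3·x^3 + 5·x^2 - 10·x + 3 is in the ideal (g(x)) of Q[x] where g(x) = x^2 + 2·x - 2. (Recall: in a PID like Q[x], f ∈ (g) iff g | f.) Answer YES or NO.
NO

In Q[x] the ideal (g) consists of all multiples of g, so f ∈ (g) iff g | f, i.e. iff the remainder of f on division by g is 0. Divide f by g (g is monic, so eliminate the leading term of the running remainder at each step):
  leading term 3·x^3: subtract (3·x)·g(x) = 3·x^3 + 6·x^2 - 6·x, leaving -x^2 - 4·x + 3
  leading term -x^2: subtract (-1)·g(x) = -x^2 - 2·x + 2, leaving 1 - 2·x
The remainder r(x) = 1 - 2·x ≠ 0 (and deg r < deg g), so g ∤ f, i.e. f ∉ (g).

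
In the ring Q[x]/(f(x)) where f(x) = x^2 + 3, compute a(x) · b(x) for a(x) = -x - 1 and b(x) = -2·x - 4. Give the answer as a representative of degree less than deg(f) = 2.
First multiply in Q[x] without reducing: a · b = 2·x^2 + 6·x + 4. Now divide by f(x) = x^2 + 3, eliminating the leading term at each step:
  leading term 2·x^2: subtract (2)·f(x) = 2·x^2 + 6, leaving 6·x - 2
The degree is now < 2, so this is the remainder. Hence a · b ≡ 6·x - 2 in Q[x]/(f).

Final answer: a · b ≡ 6·x - 2 (mod f(x))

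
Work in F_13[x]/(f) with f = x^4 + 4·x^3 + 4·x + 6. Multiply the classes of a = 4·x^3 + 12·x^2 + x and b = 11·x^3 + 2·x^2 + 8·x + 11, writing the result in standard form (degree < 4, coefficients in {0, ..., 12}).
Multiply as integer polynomials: a · b = 44·x^6 + 140·x^5 + 67·x^4 + 142·x^3 + 140·x^2 + 11·x. Reducing coefficients mod 13: a · b ≡ 5·x^6 + 10·x^5 + 2·x^4 + 12·x^3 + 10·x^2 + 11·x. Now divide by f(x) = x^4 + 4·x^3 + 4·x + 6 in F_13[x], eliminating the leading term at each step:
  leading term 5·x^6: subtract (5·x^2)·f(x) = 5·x^6 + 7·x^5 + 7·x^3 + 4·x^2, leaving 3·x^5 + 2·x^4 + 5·x^3 + 6·x^2 + 11·x (coefficients mod 13)
  leading term 3·x^5: subtract (3·x)·f(x) = 3·x^5 + 12·x^4 + 12·x^2 + 5·x, leaving 3·x^4 + 5·x^3 + 7·x^2 + 6·x (coefficients mod 13)
  leading term 3·x^4: subtract (3)·f(x) = 3·x^4 + 12·x^3 + 12·x + 5, leaving 6·x^3 + 7·x^2 + 7·x + 8 (coefficients mod 13)
The degree is now < 4, so this is the remainder. Hence a · b ≡ 6·x^3 + 7·x^2 + 7·x + 8 in F_13[x]/(f).

Final answer: a · b ≡ 6·x^3 + 7·x^2 + 7·x + 8 (mod f(x))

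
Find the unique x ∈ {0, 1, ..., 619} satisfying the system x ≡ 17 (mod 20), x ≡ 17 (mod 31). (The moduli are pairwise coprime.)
The moduli 20, 31 are pairwise coprime, so by the CRT there is a unique solution mod 20·31 = 620.
Solve by successive substitution. Start with x ≡ 17 (mod 20).
  Combine with x ≡ 17 (mod 31): write x = 17 + 20·t and require 17 + 20·t ≡ 17 (mod 31), i.e. 20·t ≡ 17 − 17 ≡ 0 (mod 31). Since 20^(−1) ≡ 14 (mod 31), t ≡ 14·0 ≡ 0 (mod 31). So x ≡ 17 + 20·0 = 17 (mod 620).
Unique solution in [0, 620): x = 17.

Final answer: x ≡ 17 (mod 620); the representative in [0, 620) is 17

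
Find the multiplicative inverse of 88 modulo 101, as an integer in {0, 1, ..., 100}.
88^(−1) ≡ 31 (mod 101)

Apply the extended Euclidean algorithm to (101, 88), tracking rows (r, s, t) with s·101 + t·88 = r. Each division r_prev = q·r_cur + r_new produces the new row as (previous row) − q·(current row):
  row A: (101, 1, 0)   [1·101 + 0·88 = 101]
  row B: (88, 0, 1)   [0·101 + 1·88 = 88]
  101 = 1·88 + 13   → row C = row A − 1·row B = (13, 1, −1)   [check: 1·101 − 1·88 = 13]
  88 = 6·13 + 10   → row D = row B − 6·row C = (10, −6, 7)   [check: −6·101 + 7·88 = 10]
  13 = 1·10 + 3   → row E = row C − 1·row D = (3, 7, −8)   [check: 7·101 − 8·88 = 3]
  10 = 3·3 + 1   → row F = row D − 3·row E = (1, −27, 31)   [check: −27·101 + 31·88 = 1]
  3 = 3·1 + 0   → remainder 0, stop. gcd = 1 (last nonzero row F).
The gcd is 1, so 88 is invertible mod 101. The last nonzero row gives −27·101 + 31·88 = 1, so t = 31. So 88^(−1) ≡ 31 (mod 101). Verify: 88 · 31 = 2728 ≡ 1 (mod 101). ✓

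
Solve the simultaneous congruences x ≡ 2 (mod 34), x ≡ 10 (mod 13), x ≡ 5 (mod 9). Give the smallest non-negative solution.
The moduli 34, 13, 9 are pairwise coprime, so by the CRT there is a unique solution mod 34·13·9 = 3978.
Solve by successive substitution. Start with x ≡ 2 (mod 34).
  Combine with x ≡ 10 (mod 13): write x = 2 + 34·t and require 2 + 34·t ≡ 10 (mod 13), i.e. 34·t ≡ 10 − 2 ≡ 8 (mod 13). Since 34^(−1) ≡ 5 (mod 13) (34 ≡ 8 (mod 13)), t ≡ 5·8 ≡ 1 (mod 13). So x ≡ 2 + 34·1 = 36 (mod 442).
  Combine with x ≡ 5 (mod 9): write x = 36 + 442·t and require 36 + 442·t ≡ 5 (mod 9), i.e. 442·t ≡ 5 − 36 ≡ 5 (mod 9). Since 442^(−1) ≡ 1 (mod 9) (442 ≡ 1 (mod 9)), t ≡ 1·5 ≡ 5 (mod 9). So x ≡ 36 + 442·5 = 2246 (mod 3978).
Unique solution in [0, 3978): x = 2246.

Final answer: x ≡ 2246 (mod 3978); the representative in [0, 3978) is 2246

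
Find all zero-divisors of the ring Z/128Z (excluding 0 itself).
nonzero zero-divisors of Z/128Z = {2, 4, 6, 8, 10, 12, 14, 16, 18, 20, 22, 24, 26, 28, 30, 32, 34, 36, 38, 40, 42, 44, 46, 48, 50, 52, 54, 56, 58, 60, 62, 64, 66, 68, 70, 72, 74, 76, 78, 80, 82, 84, 86, 88, 90, 92, 94, 96, 98, 100, 102, 104, 106, 108, 110, 112, 114, 116, 118, 120, 122, 124, 126}

An element a ∈ Z/128Z (with a ≠ 0) is a zero-divisor iff gcd(a, 128) > 1 (because a is a unit precisely when gcd(a, n) = 1, and in Z/nZ every nonzero, non-unit element is a zero-divisor). Scan a = 1, ..., 127 and keep those with gcd(a, 128) > 1:
  gcd(2, 128) = 2, gcd(4, 128) = 4, gcd(6, 128) = 2, gcd(8, 128) = 8, gcd(10, 128) = 2, gcd(12, 128) = 4, gcd(14, 128) = 2, gcd(16, 128) = 16, gcd(18, 128) = 2, gcd(20, 128) = 4, gcd(22, 128) = 2, gcd(24, 128) = 8, gcd(26, 128) = 2, gcd(28, 128) = 4, gcd(30, 128) = 2, gcd(32, 128) = 32, gcd(34, 128) = 2, gcd(36, 128) = 4, gcd(38, 128) = 2, gcd(40, 128) = 8, gcd(42, 128) = 2, gcd(44, 128) = 4, gcd(46, 128) = 2, gcd(48, 128) = 16, gcd(50, 128) = 2, gcd(52, 128) = 4, gcd(54, 128) = 2, gcd(56, 128) = 8, gcd(58, 128) = 2, gcd(60, 128) = 4, gcd(62, 128) = 2, gcd(64, 128) = 64, gcd(66, 128) = 2, gcd(68, 128) = 4, gcd(70, 128) = 2, gcd(72, 128) = 8, gcd(74, 128) = 2, gcd(76, 128) = 4, gcd(78, 128) = 2, gcd(80, 128) = 16, gcd(82, 128) = 2, gcd(84, 128) = 4, gcd(86, 128) = 2, gcd(88, 128) = 8, gcd(90, 128) = 2, gcd(92, 128) = 4, gcd(94, 128) = 2, gcd(96, 128) = 32, gcd(98, 128) = 2, gcd(100, 128) = 4, gcd(102, 128) = 2, gcd(104, 128) = 8, gcd(106, 128) = 2, gcd(108, 128) = 4, gcd(110, 128) = 2, gcd(112, 128) = 16, gcd(114, 128) = 2, gcd(116, 128) = 4, gcd(118, 128) = 2, gcd(120, 128) = 8, gcd(122, 128) = 2, gcd(124, 128) = 4, gcd(126, 128) = 2.
All other a ∈ {1, ..., 127} have gcd(a, 128) = 1 and are units. So the nonzero zero-divisors are exactly the 63 values of a appearing in this scan.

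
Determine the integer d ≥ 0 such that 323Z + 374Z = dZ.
(323, 374) = (17); d = 17

In the PID Z, (a, b) is generated by gcd(a, b). Compute gcd(374, 323) with the extended Euclidean algorithm, tracking rows (r, s, t) with s·374 + t·323 = r:
  row A: (374, 1, 0)   [1·374 + 0·323 = 374]
  row B: (323, 0, 1)   [0·374 + 1·323 = 323]
  374 = 1·323 + 51   → row C = row A − 1·row B = (51, 1, −1)   [check: 1·374 − 1·323 = 51]
  323 = 6·51 + 17   → row D = row B − 6·row C = (17, −6, 7)   [check: −6·374 + 7·323 = 17]
  51 = 3·17 + 0   → remainder 0, stop. gcd = 17 (last nonzero row D).
So gcd(323, 374) = 17, with Bézout identity −6·374 + 7·323 = 17. Containment (⊇): the Bézout identity exhibits 17 as an element of (323, 374), giving (17) ⊆ (323, 374). Containment (⊆): since 17 | 323 and 17 | 374 (323 = 17·19, 374 = 17·22), every Z-linear combination of 323 and 374 is divisible by 17, so (323, 374) ⊆ (17). Therefore (323, 374) = (17), d = 17.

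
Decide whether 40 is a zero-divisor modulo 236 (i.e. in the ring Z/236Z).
YES

gcd(40, 236) = 4 > 1, so 40 is not a unit in Z/236Z. In Z/nZ every nonzero non-unit is a zero-divisor: explicitly, take b = 236/gcd = 59 ≠ 0 (mod 236); then 40·59 = 2360 = 10·236, i.e. 40·59 ≡ 0 (mod 236). So 40 is a zero-divisor.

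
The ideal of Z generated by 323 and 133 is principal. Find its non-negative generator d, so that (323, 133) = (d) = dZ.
In the PID Z, (a, b) is generated by gcd(a, b). Compute gcd(323, 133) with the extended Euclidean algorithm, tracking rows (r, s, t) with s·323 + t·133 = r:
  row A: (323, 1, 0)   [1·323 + 0·133 = 323]
  row B: (133, 0, 1)   [0·323 + 1·133 = 133]
  323 = 2·133 + 57   → row C = row A − 2·row B = (57, 1, −2)   [check: 1·323 − 2·133 = 57]
  133 = 2·57 + 19   → row D = row B − 2·row C = (19, −2, 5)   [check: −2·323 + 5·133 = 19]
  57 = 3·19 + 0   → remainder 0, stop. gcd = 19 (last nonzero row D).
So gcd(323, 133) = 19, with Bézout identity −2·323 + 5·133 = 19. Containment (⊇): the Bézout identity exhibits 19 as an element of (323, 133), giving (19) ⊆ (323, 133). Containment (⊆): since 19 | 323 and 19 | 133 (323 = 19·17, 133 = 19·7), every Z-linear combination of 323 and 133 is divisible by 19, so (323, 133) ⊆ (19). Therefore (323, 133) = (19), d = 19.

Final answer: (323, 133) = (19); d = 19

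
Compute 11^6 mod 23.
9

Use repeated squaring. Binary(6) = 110. Walk through the bits of the exponent 6 left-to-right: at each bit after the leading one, square the running value, then multiply by 11 if the bit is 1 (always reducing mod 23):
  bit 1 = 1 (leading): start with 11.
  bit 2 = 1: square 11^2 = 121 ≡ 6; bit is 1, so multiply 6·11 = 66 ≡ 20 (mod 23).
  bit 3 = 0: square 20^2 = 400 ≡ 9 (mod 23).
Final value: 11^6 ≡ 9 (mod 23).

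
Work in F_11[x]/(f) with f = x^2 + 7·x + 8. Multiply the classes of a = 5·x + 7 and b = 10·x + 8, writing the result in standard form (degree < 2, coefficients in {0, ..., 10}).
a · b ≡ 2·x + 8 (mod f(x))

Multiply as integer polynomials: a · b = 50·x^2 + 110·x + 56. Reducing coefficients mod 11: a · b ≡ 6·x^2 + 1. Now divide by f(x) = x^2 + 7·x + 8 in F_11[x], eliminating the leading term at each step:
  leading term 6·x^2: subtract (6)·f(x) = 6·x^2 + 9·x + 4, leaving 2·x + 8 (coefficients mod 11)
The degree is now < 2, so this is the remainder. Hence a · b ≡ 2·x + 8 in F_11[x]/(f).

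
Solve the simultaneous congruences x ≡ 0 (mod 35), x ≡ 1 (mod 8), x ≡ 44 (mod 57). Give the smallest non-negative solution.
x ≡ 9905 (mod 15960); the representative in [0, 15960) is 9905

The moduli 35, 8, 57 are pairwise coprime, so by the CRT there is a unique solution mod 35·8·57 = 15960.
Solve by successive substitution. Start with x ≡ 0 (mod 35).
  Combine with x ≡ 1 (mod 8): write x = 35·t and require 35·t ≡ 1 (mod 8). Since 35^(−1) ≡ 3 (mod 8) (35 ≡ 3 (mod 8)), t ≡ 3·1 ≡ 3 (mod 8). So x ≡ 35·3 = 105 (mod 280).
  Combine with x ≡ 44 (mod 57): write x = 105 + 280·t and require 105 + 280·t ≡ 44 (mod 57), i.e. 280·t ≡ 44 − 105 ≡ 53 (mod 57). Since 280^(−1) ≡ 34 (mod 57) (280 ≡ 52 (mod 57)), t ≡ 34·53 ≡ 35 (mod 57). So x ≡ 105 + 280·35 = 9905 (mod 15960).
Unique solution in [0, 15960): x = 9905.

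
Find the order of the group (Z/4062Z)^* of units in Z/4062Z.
|(Z/4062Z)^*| = 1352

(Z/4062Z)^* consists of the classes a with gcd(a, 4062) = 1, so its order is φ(4062). φ is multiplicative, with φ(p^e) = p^e − p^(e−1). Factorise 4062 = 2 · 3 · 677. Then
  φ(4062) = (2 − 1) · (3 − 1) · (677 − 1) = 1 · 2 · 676 = 1352.
Thus |(Z/4062Z)^*| = 1352.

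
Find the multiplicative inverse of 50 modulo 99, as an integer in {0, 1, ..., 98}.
50^(−1) ≡ 2 (mod 99)

Apply the extended Euclidean algorithm to (99, 50), tracking rows (r, s, t) with s·99 + t·50 = r. Each division r_prev = q·r_cur + r_new produces the new row as (previous row) − q·(current row):
  row A: (99, 1, 0)   [1·99 + 0·50 = 99]
  row B: (50, 0, 1)   [0·99 + 1·50 = 50]
  99 = 1·50 + 49   → row C = row A − 1·row B = (49, 1, −1)   [check: 1·99 − 1·50 = 49]
  50 = 1·49 + 1   → row D = row B − 1·row C = (1, −1, 2)   [check: −1·99 + 2·50 = 1]
  49 = 49·1 + 0   → remainder 0, stop. gcd = 1 (last nonzero row D).
The gcd is 1, so 50 is invertible mod 99. The last nonzero row gives −1·99 + 2·50 = 1, so t = 2. So 50^(−1) ≡ 2 (mod 99). Verify: 50 · 2 = 100 ≡ 1 (mod 99). ✓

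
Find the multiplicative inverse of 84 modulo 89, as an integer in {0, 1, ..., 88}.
Apply the extended Euclidean algorithm to (89, 84), tracking rows (r, s, t) with s·89 + t·84 = r. Each division r_prev = q·r_cur + r_new produces the new row as (previous row) − q·(current row):
  row A: (89, 1, 0)   [1·89 + 0·84 = 89]
  row B: (84, 0, 1)   [0·89 + 1·84 = 84]
  89 = 1·84 + 5   → row C = row A − 1·row B = (5, 1, −1)   [check: 1·89 − 1·84 = 5]
  84 = 16·5 + 4   → row D = row B − 16·row C = (4, −16, 17)   [check: −16·89 + 17·84 = 4]
  5 = 1·4 + 1   → row E = row C − 1·row D = (1, 17, −18)   [check: 17·89 − 18·84 = 1]
  4 = 4·1 + 0   → remainder 0, stop. gcd = 1 (last nonzero row E).
The gcd is 1, so 84 is invertible mod 89. The last nonzero row gives 17·89 − 18·84 = 1, so t = −18. So 84^(−1) ≡ −18 ≡ 71 (mod 89). Verify: 84 · 71 = 5964 ≡ 1 (mod 89). ✓

Final answer: 84^(−1) ≡ 71 (mod 89)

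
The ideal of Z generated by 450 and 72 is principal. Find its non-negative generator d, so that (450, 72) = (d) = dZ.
(450, 72) = (18); d = 18

In the PID Z, (a, b) is generated by gcd(a, b). Compute gcd(450, 72) with the extended Euclidean algorithm, tracking rows (r, s, t) with s·450 + t·72 = r:
  row A: (450, 1, 0)   [1·450 + 0·72 = 450]
  row B: (72, 0, 1)   [0·450 + 1·72 = 72]
  450 = 6·72 + 18   → row C = row A − 6·row B = (18, 1, −6)   [check: 1·450 − 6·72 = 18]
  72 = 4·18 + 0   → remainder 0, stop. gcd = 18 (last nonzero row C).
So gcd(450, 72) = 18, with Bézout identity 1·450 − 6·72 = 18. Containment (⊇): the Bézout identity exhibits 18 as an element of (450, 72), giving (18) ⊆ (450, 72). Containment (⊆): since 18 | 450 and 18 | 72 (450 = 18·25, 72 = 18·4), every Z-linear combination of 450 and 72 is divisible by 18, so (450, 72) ⊆ (18). Therefore (450, 72) = (18), d = 18.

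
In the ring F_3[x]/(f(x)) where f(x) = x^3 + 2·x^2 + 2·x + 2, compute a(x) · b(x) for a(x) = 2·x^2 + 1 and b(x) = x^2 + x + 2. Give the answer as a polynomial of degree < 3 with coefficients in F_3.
Multiply as integer polynomials: a · b = 2·x^4 + 2·x^3 + 5·x^2 + x + 2. Reducing coefficients mod 3: a · b ≡ 2·x^4 + 2·x^3 + 2·x^2 + x + 2. Now divide by f(x) = x^3 + 2·x^2 + 2·x + 2 in F_3[x], eliminating the leading term at each step:
  leading term 2·x^4: subtract (2·x)·f(x) = 2·x^4 + x^3 + x^2 + x, leaving x^3 + x^2 + 2 (coefficients mod 3)
  leading term x^3: subtract (1)·f(x) = x^3 + 2·x^2 + 2·x + 2, leaving 2·x^2 + x (coefficients mod 3)
The degree is now < 3, so this is the remainder. Hence a · b ≡ 2·x^2 + x in F_3[x]/(f).

Final answer: a · b ≡ 2·x^2 + x (mod f(x))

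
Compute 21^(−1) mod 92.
21^(−1) ≡ 57 (mod 92)

Apply the extended Euclidean algorithm to (92, 21), tracking rows (r, s, t) with s·92 + t·21 = r. Each division r_prev = q·r_cur + r_new produces the new row as (previous row) − q·(current row):
  row A: (92, 1, 0)   [1·92 + 0·21 = 92]
  row B: (21, 0, 1)   [0·92 + 1·21 = 21]
  92 = 4·21 + 8   → row C = row A − 4·row B = (8, 1, −4)   [check: 1·92 − 4·21 = 8]
  21 = 2·8 + 5   → row D = row B − 2·row C = (5, −2, 9)   [check: −2·92 + 9·21 = 5]
  8 = 1·5 + 3   → row E = row C − 1·row D = (3, 3, −13)   [check: 3·92 − 13·21 = 3]
  5 = 1·3 + 2   → row F = row D − 1·row E = (2, −5, 22)   [check: −5·92 + 22·21 = 2]
  3 = 1·2 + 1   → row G = row E − 1·row F = (1, 8, −35)   [check: 8·92 − 35·21 = 1]
  2 = 2·1 + 0   → remainder 0, stop. gcd = 1 (last nonzero row G).
The gcd is 1, so 21 is invertible mod 92. The last nonzero row gives 8·92 − 35·21 = 1, so t = −35. So 21^(−1) ≡ −35 ≡ 57 (mod 92). Verify: 21 · 57 = 1197 ≡ 1 (mod 92). ✓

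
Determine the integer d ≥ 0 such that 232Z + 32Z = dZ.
In the PID Z, (a, b) is generated by gcd(a, b). Compute gcd(232, 32) with the extended Euclidean algorithm, tracking rows (r, s, t) with s·232 + t·32 = r:
  row A: (232, 1, 0)   [1·232 + 0·32 = 232]
  row B: (32, 0, 1)   [0·232 + 1·32 = 32]
  232 = 7·32 + 8   → row C = row A − 7·row B = (8, 1, −7)   [check: 1·232 − 7·32 = 8]
  32 = 4·8 + 0   → remainder 0, stop. gcd = 8 (last nonzero row C).
So gcd(232, 32) = 8, with Bézout identity 1·232 − 7·32 = 8. Containment (⊇): the Bézout identity exhibits 8 as an element of (232, 32), giving (8) ⊆ (232, 32). Containment (⊆): since 8 | 232 and 8 | 32 (232 = 8·29, 32 = 8·4), every Z-linear combination of 232 and 32 is divisible by 8, so (232, 32) ⊆ (8). Therefore (232, 32) = (8), d = 8.

Final answer: (232, 32) = (8); d = 8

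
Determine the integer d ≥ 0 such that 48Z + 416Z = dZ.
In the PID Z, (a, b) is generated by gcd(a, b). Compute gcd(416, 48) with the extended Euclidean algorithm, tracking rows (r, s, t) with s·416 + t·48 = r:
  row A: (416, 1, 0)   [1·416 + 0·48 = 416]
  row B: (48, 0, 1)   [0·416 + 1·48 = 48]
  416 = 8·48 + 32   → row C = row A − 8·row B = (32, 1, −8)   [check: 1·416 − 8·48 = 32]
  48 = 1·32 + 16   → row D = row B − 1·row C = (16, −1, 9)   [check: −1·416 + 9·48 = 16]
  32 = 2·16 + 0   → remainder 0, stop. gcd = 16 (last nonzero row D).
So gcd(48, 416) = 16, with Bézout identity −1·416 + 9·48 = 16. Containment (⊇): the Bézout identity exhibits 16 as an element of (48, 416), giving (16) ⊆ (48, 416). Containment (⊆): since 16 | 48 and 16 | 416 (48 = 16·3, 416 = 16·26), every Z-linear combination of 48 and 416 is divisible by 16, so (48, 416) ⊆ (16). Therefore (48, 416) = (16), d = 16.

Final answer: (48, 416) = (16); d = 16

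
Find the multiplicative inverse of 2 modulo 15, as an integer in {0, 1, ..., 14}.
Apply the extended Euclidean algorithm to (15, 2), tracking rows (r, s, t) with s·15 + t·2 = r. Each division r_prev = q·r_cur + r_new produces the new row as (previous row) − q·(current row):
  row A: (15, 1, 0)   [1·15 + 0·2 = 15]
  row B: (2, 0, 1)   [0·15 + 1·2 = 2]
  15 = 7·2 + 1   → row C = row A − 7·row B = (1, 1, −7)   [check: 1·15 − 7·2 = 1]
  2 = 2·1 + 0   → remainder 0, stop. gcd = 1 (last nonzero row C).
The gcd is 1, so 2 is invertible mod 15. The last nonzero row gives 1·15 − 7·2 = 1, so t = −7. So 2^(−1) ≡ −7 ≡ 8 (mod 15). Verify: 2 · 8 = 16 ≡ 1 (mod 15). ✓

Final answer: 2^(−1) ≡ 8 (mod 15)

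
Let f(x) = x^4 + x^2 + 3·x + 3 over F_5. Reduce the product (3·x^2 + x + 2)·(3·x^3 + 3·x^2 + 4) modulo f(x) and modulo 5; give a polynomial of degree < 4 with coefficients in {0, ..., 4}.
a · b ≡ 4·x^2 + x + 2 (mod f(x))

Multiply as integer polynomials: a · b = 9·x^5 + 12·x^4 + 9·x^3 + 18·x^2 + 4·x + 8. Reducing coefficients mod 5: a · b ≡ 4·x^5 + 2·x^4 + 4·x^3 + 3·x^2 + 4·x + 3. Now divide by f(x) = x^4 + x^2 + 3·x + 3 in F_5[x], eliminating the leading term at each step:
  leading term 4·x^5: subtract (4·x)·f(x) = 4·x^5 + 4·x^3 + 2·x^2 + 2·x, leaving 2·x^4 + x^2 + 2·x + 3 (coefficients mod 5)
  leading term 2·x^4: subtract (2)·f(x) = 2·x^4 + 2·x^2 + x + 1, leaving 4·x^2 + x + 2 (coefficients mod 5)
The degree is now < 4, so this is the remainder. Hence a · b ≡ 4·x^2 + x + 2 in F_5[x]/(f).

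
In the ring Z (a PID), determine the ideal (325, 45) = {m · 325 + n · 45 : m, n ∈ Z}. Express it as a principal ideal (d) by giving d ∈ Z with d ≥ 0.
(325, 45) = (5); d = 5

In the PID Z, (a, b) is generated by gcd(a, b). Compute gcd(325, 45) with the extended Euclidean algorithm, tracking rows (r, s, t) with s·325 + t·45 = r:
  row A: (325, 1, 0)   [1·325 + 0·45 = 325]
  row B: (45, 0, 1)   [0·325 + 1·45 = 45]
  325 = 7·45 + 10   → row C = row A − 7·row B = (10, 1, −7)   [check: 1·325 − 7·45 = 10]
  45 = 4·10 + 5   → row D = row B − 4·row C = (5, −4, 29)   [check: −4·325 + 29·45 = 5]
  10 = 2·5 + 0   → remainder 0, stop. gcd = 5 (last nonzero row D).
So gcd(325, 45) = 5, with Bézout identity −4·325 + 29·45 = 5. Containment (⊇): the Bézout identity exhibits 5 as an element of (325, 45), giving (5) ⊆ (325, 45). Containment (⊆): since 5 | 325 and 5 | 45 (325 = 5·65, 45 = 5·9), every Z-linear combination of 325 and 45 is divisible by 5, so (325, 45) ⊆ (5). Therefore (325, 45) = (5), d = 5.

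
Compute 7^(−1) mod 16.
7^(−1) ≡ 7 (mod 16)

Apply the extended Euclidean algorithm to (16, 7), tracking rows (r, s, t) with s·16 + t·7 = r. Each division r_prev = q·r_cur + r_new produces the new row as (previous row) − q·(current row):
  row A: (16, 1, 0)   [1·16 + 0·7 = 16]
  row B: (7, 0, 1)   [0·16 + 1·7 = 7]
  16 = 2·7 + 2   → row C = row A − 2·row B = (2, 1, −2)   [check: 1·16 − 2·7 = 2]
  7 = 3·2 + 1   → row D = row B − 3·row C = (1, −3, 7)   [check: −3·16 + 7·7 = 1]
  2 = 2·1 + 0   → remainder 0, stop. gcd = 1 (last nonzero row D).
The gcd is 1, so 7 is invertible mod 16. The last nonzero row gives −3·16 + 7·7 = 1, so t = 7. So 7^(−1) ≡ 7 (mod 16). Verify: 7 · 7 = 49 ≡ 1 (mod 16). ✓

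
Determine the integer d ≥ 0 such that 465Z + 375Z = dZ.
In the PID Z, (a, b) is generated by gcd(a, b). Compute gcd(465, 375) with the extended Euclidean algorithm, tracking rows (r, s, t) with s·465 + t·375 = r:
  row A: (465, 1, 0)   [1·465 + 0·375 = 465]
  row B: (375, 0, 1)   [0·465 + 1·375 = 375]
  465 = 1·375 + 90   → row C = row A − 1·row B = (90, 1, −1)   [check: 1·465 − 1·375 = 90]
  375 = 4·90 + 15   → row D = row B − 4·row C = (15, −4, 5)   [check: −4·465 + 5·375 = 15]
  90 = 6·15 + 0   → remainder 0, stop. gcd = 15 (last nonzero row D).
So gcd(465, 375) = 15, with Bézout identity −4·465 + 5·375 = 15. Containment (⊇): the Bézout identity exhibits 15 as an element of (465, 375), giving (15) ⊆ (465, 375). Containment (⊆): since 15 | 465 and 15 | 375 (465 = 15·31, 375 = 15·25), every Z-linear combination of 465 and 375 is divisible by 15, so (465, 375) ⊆ (15). Therefore (465, 375) = (15), d = 15.

Final answer: (465, 375) = (15); d = 15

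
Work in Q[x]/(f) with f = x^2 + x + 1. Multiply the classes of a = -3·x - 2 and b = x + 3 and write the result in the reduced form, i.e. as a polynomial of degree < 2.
a · b ≡ -8·x - 3 (mod f(x))

First multiply in Q[x] without reducing: a · b = -3·x^2 - 11·x - 6. Now divide by f(x) = x^2 + x + 1, eliminating the leading term at each step:
  leading term -3·x^2: subtract (-3)·f(x) = -3·x^2 - 3·x - 3, leaving -8·x - 3
The degree is now < 2, so this is the remainder. Hence a · b ≡ -8·x - 3 in Q[x]/(f).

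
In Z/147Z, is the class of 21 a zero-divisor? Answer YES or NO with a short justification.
YES

gcd(21, 147) = 21 > 1, so 21 is not a unit in Z/147Z. In Z/nZ every nonzero non-unit is a zero-divisor: explicitly, take b = 147/gcd = 7 ≠ 0 (mod 147); then 21·7 = 147 = 1·147, i.e. 21·7 ≡ 0 (mod 147). So 21 is a zero-divisor.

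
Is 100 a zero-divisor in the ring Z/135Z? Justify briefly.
gcd(100, 135) = 5 > 1, so 100 is not a unit in Z/135Z. In Z/nZ every nonzero non-unit is a zero-divisor: explicitly, take b = 135/gcd = 27 ≠ 0 (mod 135); then 100·27 = 2700 = 20·135, i.e. 100·27 ≡ 0 (mod 135). So 100 is a zero-divisor.

Final answer: YES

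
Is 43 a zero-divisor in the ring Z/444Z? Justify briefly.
NO

gcd(43, 444) = 1, so 43 is a unit in Z/444Z (it has a multiplicative inverse). A unit cannot be a zero-divisor: if 43·b ≡ 0 then multiplying both sides by 43^(−1) gives b ≡ 0. So 43 is not a zero-divisor.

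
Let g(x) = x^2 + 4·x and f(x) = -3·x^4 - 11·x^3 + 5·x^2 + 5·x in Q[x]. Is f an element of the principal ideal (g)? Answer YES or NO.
NO

In Q[x] the ideal (g) consists of all multiples of g, so f ∈ (g) iff g | f, i.e. iff the remainder of f on division by g is 0. Divide f by g (g is monic, so eliminate the leading term of the running remainder at each step):
  leading term -3·x^4: subtract (-3·x^2)·g(x) = -3·x^4 - 12·x^3, leaving x^3 + 5·x^2 + 5·x
  leading term x^3: subtract (x)·g(x) = x^3 + 4·x^2, leaving x^2 + 5·x
  leading term x^2: subtract (1)·g(x) = x^2 + 4·x, leaving x
The remainder r(x) = x ≠ 0 (and deg r < deg g), so g ∤ f, i.e. f ∉ (g).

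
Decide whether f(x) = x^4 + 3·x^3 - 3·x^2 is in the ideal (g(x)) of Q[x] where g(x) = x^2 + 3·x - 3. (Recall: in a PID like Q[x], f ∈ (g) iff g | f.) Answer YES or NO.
YES

In Q[x] the ideal (g) consists of all multiples of g, so f ∈ (g) iff g | f, i.e. iff the remainder of f on division by g is 0. Divide f by g (g is monic, so eliminate the leading term of the running remainder at each step):
  leading term x^4: subtract (x^2)·g(x) = x^4 + 3·x^3 - 3·x^2, leaving 0
The remainder is 0, so f(x) = g(x) · h(x) with h(x) = x^2. Hence g | f, i.e. f ∈ (g).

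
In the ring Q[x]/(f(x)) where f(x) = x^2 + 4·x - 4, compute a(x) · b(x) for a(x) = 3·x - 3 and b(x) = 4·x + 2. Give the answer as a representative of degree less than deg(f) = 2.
a · b ≡ 42 - 54·x (mod f(x))

First multiply in Q[x] without reducing: a · b = 12·x^2 - 6·x - 6. Now divide by f(x) = x^2 + 4·x - 4, eliminating the leading term at each step:
  leading term 12·x^2: subtract (12)·f(x) = 12·x^2 + 48·x - 48, leaving 42 - 54·x
The degree is now < 2, so this is the remainder. Hence a · b ≡ 42 - 54·x in Q[x]/(f).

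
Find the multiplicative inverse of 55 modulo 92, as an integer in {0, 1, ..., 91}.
55^(−1) ≡ 87 (mod 92)

Apply the extended Euclidean algorithm to (92, 55), tracking rows (r, s, t) with s·92 + t·55 = r. Each division r_prev = q·r_cur + r_new produces the new row as (previous row) − q·(current row):
  row A: (92, 1, 0)   [1·92 + 0·55 = 92]
  row B: (55, 0, 1)   [0·92 + 1·55 = 55]
  92 = 1·55 + 37   → row C = row A − 1·row B = (37, 1, −1)   [check: 1·92 − 1·55 = 37]
  55 = 1·37 + 18   → row D = row B − 1·row C = (18, −1, 2)   [check: −1·92 + 2·55 = 18]
  37 = 2·18 + 1   → row E = row C − 2·row D = (1, 3, −5)   [check: 3·92 − 5·55 = 1]
  18 = 18·1 + 0   → remainder 0, stop. gcd = 1 (last nonzero row E).
The gcd is 1, so 55 is invertible mod 92. The last nonzero row gives 3·92 − 5·55 = 1, so t = −5. So 55^(−1) ≡ −5 ≡ 87 (mod 92). Verify: 55 · 87 = 4785 ≡ 1 (mod 92). ✓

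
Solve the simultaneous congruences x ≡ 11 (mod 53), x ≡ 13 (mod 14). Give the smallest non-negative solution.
The moduli 53, 14 are pairwise coprime, so by the CRT there is a unique solution mod 53·14 = 742.
Solve by successive substitution. Start with x ≡ 11 (mod 53).
  Combine with x ≡ 13 (mod 14): write x = 11 + 53·t and require 11 + 53·t ≡ 13 (mod 14), i.e. 53·t ≡ 13 − 11 ≡ 2 (mod 14). Since 53^(−1) ≡ 9 (mod 14) (53 ≡ 11 (mod 14)), t ≡ 9·2 ≡ 4 (mod 14). So x ≡ 11 + 53·4 = 223 (mod 742).
Unique solution in [0, 742): x = 223.

Final answer: x ≡ 223 (mod 742); the representative in [0, 742) is 223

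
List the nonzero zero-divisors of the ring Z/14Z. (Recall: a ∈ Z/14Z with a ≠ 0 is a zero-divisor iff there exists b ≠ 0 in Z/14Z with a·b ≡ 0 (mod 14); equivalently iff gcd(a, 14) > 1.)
An element a ∈ Z/14Z (with a ≠ 0) is a zero-divisor iff gcd(a, 14) > 1 (because a is a unit precisely when gcd(a, n) = 1, and in Z/nZ every nonzero, non-unit element is a zero-divisor). Scan a = 1, ..., 13 and keep those with gcd(a, 14) > 1:
  gcd(2, 14) = 2, gcd(4, 14) = 2, gcd(6, 14) = 2, gcd(7, 14) = 7, gcd(8, 14) = 2, gcd(10, 14) = 2, gcd(12, 14) = 2.
All other a ∈ {1, ..., 13} have gcd(a, 14) = 1 and are units. So the nonzero zero-divisors are exactly the 7 values of a appearing in this scan.

Final answer: nonzero zero-divisors of Z/14Z = {2, 4, 6, 7, 8, 10, 12}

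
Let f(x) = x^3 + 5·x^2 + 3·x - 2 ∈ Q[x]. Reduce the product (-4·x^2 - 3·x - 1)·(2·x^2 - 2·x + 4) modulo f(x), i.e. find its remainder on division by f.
a · b ≡ -198·x^2 - 152·x + 80 (mod f(x))

First multiply in Q[x] without reducing: a · b = -8·x^4 + 2·x^3 - 12·x^2 - 10·x - 4. Now divide by f(x) = x^3 + 5·x^2 + 3·x - 2, eliminating the leading term at each step:
  leading term -8·x^4: subtract (-8·x)·f(x) = -8·x^4 - 40·x^3 - 24·x^2 + 16·x, leaving 42·x^3 + 12·x^2 - 26·x - 4
  leading term 42·x^3: subtract (42)·f(x) = 42·x^3 + 210·x^2 + 126·x - 84, leaving -198·x^2 - 152·x + 80
The degree is now < 3, so this is the remainder. Hence a · b ≡ -198·x^2 - 152·x + 80 in Q[x]/(f).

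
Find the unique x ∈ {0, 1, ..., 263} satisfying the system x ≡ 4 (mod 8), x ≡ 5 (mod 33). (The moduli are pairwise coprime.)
The moduli 8, 33 are pairwise coprime, so by the CRT there is a unique solution mod 8·33 = 264.
Solve by successive substitution. Start with x ≡ 4 (mod 8).
  Combine with x ≡ 5 (mod 33): write x = 4 + 8·t and require 4 + 8·t ≡ 5 (mod 33), i.e. 8·t ≡ 5 − 4 ≡ 1 (mod 33). Since 8^(−1) ≡ 29 (mod 33), t ≡ 29·1 ≡ 29 (mod 33). So x ≡ 4 + 8·29 = 236 (mod 264).
Unique solution in [0, 264): x = 236.

Final answer: x ≡ 236 (mod 264); the representative in [0, 264) is 236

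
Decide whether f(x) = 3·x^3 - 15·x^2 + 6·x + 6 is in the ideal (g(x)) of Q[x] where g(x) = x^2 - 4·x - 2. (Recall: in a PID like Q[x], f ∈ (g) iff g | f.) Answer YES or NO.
In Q[x] the ideal (g) consists of all multiples of g, so f ∈ (g) iff g | f, i.e. iff the remainder of f on division by g is 0. Divide f by g (g is monic, so eliminate the leading term of the running remainder at each step):
  leading term 3·x^3: subtract (3·x)·g(x) = 3·x^3 - 12·x^2 - 6·x, leaving -3·x^2 + 12·x + 6
  leading term -3·x^2: subtract (-3)·g(x) = -3·x^2 + 12·x + 6, leaving 0
The remainder is 0, so f(x) = g(x) · h(x) with h(x) = 3·x - 3. Hence g | f, i.e. f ∈ (g).

Final answer: YES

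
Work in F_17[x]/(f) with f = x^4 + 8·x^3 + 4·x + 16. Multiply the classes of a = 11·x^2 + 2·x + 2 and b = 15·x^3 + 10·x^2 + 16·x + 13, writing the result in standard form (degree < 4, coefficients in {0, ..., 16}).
Multiply as integer polynomials: a · b = 165·x^5 + 140·x^4 + 226·x^3 + 195·x^2 + 58·x + 26. Reducing coefficients mod 17: a · b ≡ 12·x^5 + 4·x^4 + 5·x^3 + 8·x^2 + 7·x + 9. Now divide by f(x) = x^4 + 8·x^3 + 4·x + 16 in F_17[x], eliminating the leading term at each step:
  leading term 12·x^5: subtract (12·x)·f(x) = 12·x^5 + 11·x^4 + 14·x^2 + 5·x, leaving 10·x^4 + 5·x^3 + 11·x^2 + 2·x + 9 (coefficients mod 17)
  leading term 10·x^4: subtract (10)·f(x) = 10·x^4 + 12·x^3 + 6·x + 7, leaving 10·x^3 + 11·x^2 + 13·x + 2 (coefficients mod 17)
The degree is now < 4, so this is the remainder. Hence a · b ≡ 10·x^3 + 11·x^2 + 13·x + 2 in F_17[x]/(f).

Final answer: a · b ≡ 10·x^3 + 11·x^2 + 13·x + 2 (mod f(x))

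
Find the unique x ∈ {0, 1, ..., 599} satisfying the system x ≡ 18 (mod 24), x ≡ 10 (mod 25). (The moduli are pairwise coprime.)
x ≡ 210 (mod 600); the representative in [0, 600) is 210

The moduli 24, 25 are pairwise coprime, so by the CRT there is a unique solution mod 24·25 = 600.
Solve by successive substitution. Start with x ≡ 18 (mod 24).
  Combine with x ≡ 10 (mod 25): write x = 18 + 24·t and require 18 + 24·t ≡ 10 (mod 25), i.e. 24·t ≡ 10 − 18 ≡ 17 (mod 25). Since 24^(−1) ≡ 24 (mod 25), t ≡ 24·17 ≡ 8 (mod 25). So x ≡ 18 + 24·8 = 210 (mod 600).
Unique solution in [0, 600): x = 210.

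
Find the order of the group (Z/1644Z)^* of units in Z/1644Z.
|(Z/1644Z)^*| = 544

(Z/1644Z)^* consists of the classes a with gcd(a, 1644) = 1, so its order is φ(1644). φ is multiplicative, with φ(p^e) = p^e − p^(e−1). Factorise 1644 = 2^2 · 3 · 137. Then
  φ(1644) = (2^2 − 2^1) · (3 − 1) · (137 − 1) = 2 · 2 · 136 = 544.
Thus |(Z/1644Z)^*| = 544.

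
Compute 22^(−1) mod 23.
Apply the extended Euclidean algorithm to (23, 22), tracking rows (r, s, t) with s·23 + t·22 = r. Each division r_prev = q·r_cur + r_new produces the new row as (previous row) − q·(current row):
  row A: (23, 1, 0)   [1·23 + 0·22 = 23]
  row B: (22, 0, 1)   [0·23 + 1·22 = 22]
  23 = 1·22 + 1   → row C = row A − 1·row B = (1, 1, −1)   [check: 1·23 − 1·22 = 1]
  22 = 22·1 + 0   → remainder 0, stop. gcd = 1 (last nonzero row C).
The gcd is 1, so 22 is invertible mod 23. The last nonzero row gives 1·23 − 1·22 = 1, so t = −1. So 22^(−1) ≡ −1 ≡ 22 (mod 23). Verify: 22 · 22 = 484 ≡ 1 (mod 23). ✓

Final answer: 22^(−1) ≡ 22 (mod 23)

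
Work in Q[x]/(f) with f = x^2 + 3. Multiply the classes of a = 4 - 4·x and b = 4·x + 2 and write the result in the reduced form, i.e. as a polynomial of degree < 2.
First multiply in Q[x] without reducing: a · b = -16·x^2 + 8·x + 8. Now divide by f(x) = x^2 + 3, eliminating the leading term at each step:
  leading term -16·x^2: subtract (-16)·f(x) = -16·x^2 - 48, leaving 8·x + 56
The degree is now < 2, so this is the remainder. Hence a · b ≡ 8·x + 56 in Q[x]/(f).

Final answer: a · b ≡ 8·x + 56 (mod f(x))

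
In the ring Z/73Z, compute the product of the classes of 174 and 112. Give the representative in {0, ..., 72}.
70

Reduce the factors first: 174 ≡ 28, 112 ≡ 39 (mod 73), so 174 · 112 ≡ 28 · 39 (mod 73). 28 · 39 = 1092. Dividing by 73: 1092 = 14·73 + 70. So (174 · 112) mod 73 = 70.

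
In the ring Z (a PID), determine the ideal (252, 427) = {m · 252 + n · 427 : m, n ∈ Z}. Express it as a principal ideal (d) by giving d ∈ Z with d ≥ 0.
(252, 427) = (7); d = 7

In the PID Z, (a, b) is generated by gcd(a, b). Compute gcd(427, 252) with the extended Euclidean algorithm, tracking rows (r, s, t) with s·427 + t·252 = r:
  row A: (427, 1, 0)   [1·427 + 0·252 = 427]
  row B: (252, 0, 1)   [0·427 + 1·252 = 252]
  427 = 1·252 + 175   → row C = row A − 1·row B = (175, 1, −1)   [check: 1·427 − 1·252 = 175]
  252 = 1·175 + 77   → row D = row B − 1·row C = (77, −1, 2)   [check: −1·427 + 2·252 = 77]
  175 = 2·77 + 21   → row E = row C − 2·row D = (21, 3, −5)   [check: 3·427 − 5·252 = 21]
  77 = 3·21 + 14   → row F = row D − 3·row E = (14, −10, 17)   [check: −10·427 + 17·252 = 14]
  21 = 1·14 + 7   → row G = row E − 1·row F = (7, 13, −22)   [check: 13·427 − 22·252 = 7]
  14 = 2·7 + 0   → remainder 0, stop. gcd = 7 (last nonzero row G).
So gcd(252, 427) = 7, with Bézout identity 13·427 − 22·252 = 7. Containment (⊇): the Bézout identity exhibits 7 as an element of (252, 427), giving (7) ⊆ (252, 427). Containment (⊆): since 7 | 252 and 7 | 427 (252 = 7·36, 427 = 7·61), every Z-linear combination of 252 and 427 is divisible by 7, so (252, 427) ⊆ (7). Therefore (252, 427) = (7), d = 7.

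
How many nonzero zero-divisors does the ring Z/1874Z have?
In Z/1874Z each nonzero element is either a unit (gcd with 1874 is 1) or a zero-divisor (gcd > 1). The number of units is φ(1874): factorise 1874 = 2 · 937, so φ(1874) = (2 − 1) · (937 − 1) = 1 · 936 = 936. The nonzero elements number 1874 − 1 = 1873. Hence the nonzero zero-divisors number 1873 − 936 = 937.

Final answer: Z/1874Z has 937 nonzero zero-divisors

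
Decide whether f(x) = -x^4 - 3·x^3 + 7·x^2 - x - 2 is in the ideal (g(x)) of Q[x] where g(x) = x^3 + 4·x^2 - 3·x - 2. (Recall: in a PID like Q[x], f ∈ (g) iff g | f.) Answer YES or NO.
In Q[x] the ideal (g) consists of all multiples of g, so f ∈ (g) iff g | f, i.e. iff the remainder of f on division by g is 0. Divide f by g (g is monic, so eliminate the leading term of the running remainder at each step):
  leading term -x^4: subtract (-x)·g(x) = -x^4 - 4·x^3 + 3·x^2 + 2·x, leaving x^3 + 4·x^2 - 3·x - 2
  leading term x^3: subtract (1)·g(x) = x^3 + 4·x^2 - 3·x - 2, leaving 0
The remainder is 0, so f(x) = g(x) · h(x) with h(x) = 1 - x. Hence g | f, i.e. f ∈ (g).

Final answer: YES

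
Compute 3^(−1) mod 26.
3^(−1) ≡ 9 (mod 26)

Apply the extended Euclidean algorithm to (26, 3), tracking rows (r, s, t) with s·26 + t·3 = r. Each division r_prev = q·r_cur + r_new produces the new row as (previous row) − q·(current row):
  row A: (26, 1, 0)   [1·26 + 0·3 = 26]
  row B: (3, 0, 1)   [0·26 + 1·3 = 3]
  26 = 8·3 + 2   → row C = row A − 8·row B = (2, 1, −8)   [check: 1·26 − 8·3 = 2]
  3 = 1·2 + 1   → row D = row B − 1·row C = (1, −1, 9)   [check: −1·26 + 9·3 = 1]
  2 = 2·1 + 0   → remainder 0, stop. gcd = 1 (last nonzero row D).
The gcd is 1, so 3 is invertible mod 26. The last nonzero row gives −1·26 + 9·3 = 1, so t = 9. So 3^(−1) ≡ 9 (mod 26). Verify: 3 · 9 = 27 ≡ 1 (mod 26). ✓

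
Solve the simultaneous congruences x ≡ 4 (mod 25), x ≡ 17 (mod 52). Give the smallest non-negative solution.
x ≡ 329 (mod 1300); the representative in [0, 1300) is 329

The moduli 25, 52 are pairwise coprime, so by the CRT there is a unique solution mod 25·52 = 1300.
Solve by successive substitution. Start with x ≡ 4 (mod 25).
  Combine with x ≡ 17 (mod 52): write x = 4 + 25·t and require 4 + 25·t ≡ 17 (mod 52), i.e. 25·t ≡ 17 − 4 ≡ 13 (mod 52). Since 25^(−1) ≡ 25 (mod 52), t ≡ 25·13 ≡ 13 (mod 52). So x ≡ 4 + 25·13 = 329 (mod 1300).
Unique solution in [0, 1300): x = 329.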